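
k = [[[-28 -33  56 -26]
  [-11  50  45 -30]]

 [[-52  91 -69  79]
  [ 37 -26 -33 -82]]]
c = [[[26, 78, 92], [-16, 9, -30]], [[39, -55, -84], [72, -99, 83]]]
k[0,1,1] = 50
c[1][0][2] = -84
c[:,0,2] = [92, -84]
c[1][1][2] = 83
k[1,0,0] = -52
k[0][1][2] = 45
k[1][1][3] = -82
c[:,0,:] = [[26, 78, 92], [39, -55, -84]]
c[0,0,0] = 26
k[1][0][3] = 79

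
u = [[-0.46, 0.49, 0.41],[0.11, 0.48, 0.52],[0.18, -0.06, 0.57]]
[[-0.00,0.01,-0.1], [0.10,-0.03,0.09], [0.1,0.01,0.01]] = u @[[0.16, -0.07, 0.35],[0.04, -0.07, 0.19],[0.13, 0.03, -0.07]]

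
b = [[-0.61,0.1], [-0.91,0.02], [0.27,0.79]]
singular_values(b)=[1.14, 0.78]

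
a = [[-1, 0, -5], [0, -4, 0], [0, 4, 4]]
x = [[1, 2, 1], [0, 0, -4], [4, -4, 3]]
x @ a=[[-1, -4, -1], [0, -16, -16], [-4, 28, -8]]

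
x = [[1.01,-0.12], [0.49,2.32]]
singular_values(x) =[2.37, 1.01]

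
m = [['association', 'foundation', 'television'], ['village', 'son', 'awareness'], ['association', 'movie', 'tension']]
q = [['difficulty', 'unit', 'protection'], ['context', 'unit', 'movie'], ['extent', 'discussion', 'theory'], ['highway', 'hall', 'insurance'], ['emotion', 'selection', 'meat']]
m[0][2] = 'television'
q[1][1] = 'unit'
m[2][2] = 'tension'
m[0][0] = 'association'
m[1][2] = 'awareness'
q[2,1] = 'discussion'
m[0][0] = 'association'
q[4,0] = 'emotion'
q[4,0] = 'emotion'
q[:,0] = ['difficulty', 'context', 'extent', 'highway', 'emotion']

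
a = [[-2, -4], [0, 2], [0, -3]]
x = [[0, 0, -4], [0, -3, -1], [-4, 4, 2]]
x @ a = [[0, 12], [0, -3], [8, 18]]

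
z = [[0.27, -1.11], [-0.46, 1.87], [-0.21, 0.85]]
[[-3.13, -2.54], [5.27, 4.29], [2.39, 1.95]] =z@ [[-0.19, -0.91],  [2.77, 2.07]]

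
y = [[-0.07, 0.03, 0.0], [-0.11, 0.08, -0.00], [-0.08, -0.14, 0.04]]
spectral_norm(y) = 0.17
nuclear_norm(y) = 0.33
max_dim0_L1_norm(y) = 0.26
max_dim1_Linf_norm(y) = 0.14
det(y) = -0.00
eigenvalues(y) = [0.04, 0.05, -0.04]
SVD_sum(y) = [[0.0, 0.01, -0.0], [0.01, 0.05, -0.01], [-0.03, -0.15, 0.04]] + [[-0.07, 0.02, 0.01],[-0.12, 0.03, 0.01],[-0.05, 0.01, 0.0]] + [[-0.00,-0.00,-0.00], [0.0,0.00,0.0], [0.00,0.00,0.0]]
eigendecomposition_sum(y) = [[0.0, 0.00, 0.0], [0.00, 0.00, 0.0], [-0.68, 0.65, 0.04]] + [[-0.01, 0.02, 0.00], [-0.06, 0.07, 0.00], [0.73, -0.82, 0.00]] + [[-0.06, 0.01, -0.0], [-0.05, 0.01, -0.00], [-0.14, 0.03, -0.0]]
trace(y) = 0.05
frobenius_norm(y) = 0.23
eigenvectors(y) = [[0.0, 0.02, 0.36], [0.0, 0.08, 0.32], [1.0, -1.00, 0.88]]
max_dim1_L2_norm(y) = 0.17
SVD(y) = [[-0.08,0.49,-0.87], [-0.32,0.81,0.49], [0.94,0.32,0.09]] @ diag([0.1681811414885006, 0.15363080826491302, 0.0035606740224958786]) @ [[-0.21, -0.95, 0.22], [-0.97, 0.23, 0.08], [0.13, 0.2, 0.97]]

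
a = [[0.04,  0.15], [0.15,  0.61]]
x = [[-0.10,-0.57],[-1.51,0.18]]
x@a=[[-0.09, -0.36], [-0.03, -0.12]]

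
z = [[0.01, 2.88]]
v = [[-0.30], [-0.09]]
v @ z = [[-0.0, -0.86], [-0.00, -0.26]]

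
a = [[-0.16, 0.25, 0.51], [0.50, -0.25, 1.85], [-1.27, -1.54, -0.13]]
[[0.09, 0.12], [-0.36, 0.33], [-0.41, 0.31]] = a@[[-0.18, -0.18], [0.42, -0.07], [-0.09, 0.22]]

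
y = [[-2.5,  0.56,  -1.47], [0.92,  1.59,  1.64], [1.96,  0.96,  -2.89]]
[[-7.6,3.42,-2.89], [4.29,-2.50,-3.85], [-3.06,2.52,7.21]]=y @ [[1.72, -0.61, 1.84], [-0.44, 0.08, -1.64], [2.08, -1.26, -1.79]]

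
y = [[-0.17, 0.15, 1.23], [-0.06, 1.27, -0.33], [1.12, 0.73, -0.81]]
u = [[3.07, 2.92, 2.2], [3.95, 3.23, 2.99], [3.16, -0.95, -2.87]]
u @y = [[1.77,  5.77,  1.03], [2.48,  6.88,  1.37], [-3.69,  -2.83,  6.52]]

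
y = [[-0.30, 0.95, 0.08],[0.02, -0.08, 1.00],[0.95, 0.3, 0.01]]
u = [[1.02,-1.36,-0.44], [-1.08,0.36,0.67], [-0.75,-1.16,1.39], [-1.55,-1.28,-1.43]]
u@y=[[-0.75, 0.95, -1.28], [0.97, -0.85, 0.28], [1.52, -0.20, -1.21], [-0.92, -1.8, -1.42]]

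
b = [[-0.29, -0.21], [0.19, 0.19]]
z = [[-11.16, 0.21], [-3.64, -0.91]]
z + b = [[-11.45,  0.00], [-3.45,  -0.72]]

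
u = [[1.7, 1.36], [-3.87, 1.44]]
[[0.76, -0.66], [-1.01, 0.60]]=u @ [[0.32, -0.23],[0.16, -0.2]]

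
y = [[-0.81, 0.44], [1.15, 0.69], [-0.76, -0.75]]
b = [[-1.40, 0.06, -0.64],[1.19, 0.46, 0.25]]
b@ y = [[1.69, -0.09], [-0.62, 0.65]]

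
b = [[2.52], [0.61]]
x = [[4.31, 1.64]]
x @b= [[11.86]]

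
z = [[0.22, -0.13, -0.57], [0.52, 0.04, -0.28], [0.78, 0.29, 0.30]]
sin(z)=[[0.29,-0.13,-0.61], [0.59,0.06,-0.27], [0.82,0.32,0.38]]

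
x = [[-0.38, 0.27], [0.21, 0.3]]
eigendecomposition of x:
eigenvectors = [[-0.96, -0.34], [0.27, -0.94]]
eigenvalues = [-0.46, 0.38]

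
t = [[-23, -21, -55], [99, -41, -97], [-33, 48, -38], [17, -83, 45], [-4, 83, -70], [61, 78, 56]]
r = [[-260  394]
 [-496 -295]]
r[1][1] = -295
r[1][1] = -295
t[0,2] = -55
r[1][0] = -496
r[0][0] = -260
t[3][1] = -83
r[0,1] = 394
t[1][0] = 99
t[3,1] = -83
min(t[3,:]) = -83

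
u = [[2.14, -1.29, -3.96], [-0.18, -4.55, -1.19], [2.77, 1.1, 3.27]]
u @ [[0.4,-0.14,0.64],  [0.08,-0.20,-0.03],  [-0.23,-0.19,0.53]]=[[1.66, 0.71, -0.69], [-0.16, 1.16, -0.61], [0.44, -1.23, 3.47]]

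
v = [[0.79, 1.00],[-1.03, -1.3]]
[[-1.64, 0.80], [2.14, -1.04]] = v @ [[-1.86, 1.92],[-0.17, -0.72]]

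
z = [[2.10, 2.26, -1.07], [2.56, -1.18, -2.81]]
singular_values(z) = [4.42, 2.64]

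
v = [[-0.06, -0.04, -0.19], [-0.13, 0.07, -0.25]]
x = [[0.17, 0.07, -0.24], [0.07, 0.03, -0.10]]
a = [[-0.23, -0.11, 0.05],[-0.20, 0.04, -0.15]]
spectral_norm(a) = 0.32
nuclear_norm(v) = 0.42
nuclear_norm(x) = 0.33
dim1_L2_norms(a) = [0.26, 0.25]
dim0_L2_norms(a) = [0.3, 0.12, 0.16]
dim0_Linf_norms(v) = [0.13, 0.07, 0.25]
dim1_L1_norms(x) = [0.48, 0.2]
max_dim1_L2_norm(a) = 0.26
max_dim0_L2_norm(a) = 0.3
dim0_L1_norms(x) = [0.24, 0.1, 0.34]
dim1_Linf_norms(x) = [0.24, 0.1]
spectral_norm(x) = 0.33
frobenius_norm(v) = 0.35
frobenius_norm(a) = 0.36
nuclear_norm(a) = 0.49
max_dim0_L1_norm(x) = 0.34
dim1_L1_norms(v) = [0.29, 0.45]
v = a + x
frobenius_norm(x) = 0.33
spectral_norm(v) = 0.35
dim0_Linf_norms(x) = [0.17, 0.07, 0.24]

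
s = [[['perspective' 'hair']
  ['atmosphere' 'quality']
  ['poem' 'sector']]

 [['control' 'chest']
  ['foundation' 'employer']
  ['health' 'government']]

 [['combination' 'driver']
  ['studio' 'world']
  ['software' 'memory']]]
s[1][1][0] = 'foundation'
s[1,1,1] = 'employer'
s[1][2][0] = 'health'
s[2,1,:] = ['studio', 'world']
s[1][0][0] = 'control'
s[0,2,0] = 'poem'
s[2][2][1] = 'memory'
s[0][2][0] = 'poem'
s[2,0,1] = 'driver'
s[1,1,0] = 'foundation'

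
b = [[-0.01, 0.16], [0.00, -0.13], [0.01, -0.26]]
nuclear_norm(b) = 0.34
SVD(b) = [[0.48, 0.62],[-0.39, 0.79],[-0.78, -0.01]] @ diag([0.33205462775170314, 0.006302712803058958]) @ [[-0.04,  1.00], [-1.0,  -0.04]]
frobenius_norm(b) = 0.33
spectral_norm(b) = 0.33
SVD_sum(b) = [[-0.01,0.16], [0.0,-0.13], [0.01,-0.26]] + [[-0.00, -0.00], [-0.00, -0.00], [0.0, 0.00]]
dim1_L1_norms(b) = [0.17, 0.13, 0.27]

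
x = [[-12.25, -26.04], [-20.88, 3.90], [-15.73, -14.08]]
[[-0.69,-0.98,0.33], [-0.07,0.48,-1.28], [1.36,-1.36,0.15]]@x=[[23.72,  9.50], [10.97,  21.72], [9.38,  -42.83]]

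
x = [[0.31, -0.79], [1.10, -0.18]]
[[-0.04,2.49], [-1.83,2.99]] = x @ [[-1.77, 2.35], [-0.65, -2.23]]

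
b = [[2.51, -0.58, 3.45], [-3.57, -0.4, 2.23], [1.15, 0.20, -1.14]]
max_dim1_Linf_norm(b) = 3.57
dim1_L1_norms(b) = [6.54, 6.2, 2.49]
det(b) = 0.02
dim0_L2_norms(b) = [4.51, 0.73, 4.26]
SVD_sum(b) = [[1.18, 0.07, -0.4], [-3.89, -0.24, 1.3], [1.38, 0.09, -0.46]] + [[1.33, -0.65, 3.85], [0.32, -0.16, 0.93], [-0.23, 0.11, -0.68]] + [[0.00, -0.0, -0.0],[0.0, -0.00, -0.0],[0.0, -0.0, -0.00]]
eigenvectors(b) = [[0.78, -0.34, -0.0], [-0.60, -0.87, 0.99], [0.16, 0.36, 0.17]]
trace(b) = 0.97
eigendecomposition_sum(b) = [[3.0, -0.33, 2.0],  [-2.29, 0.25, -1.53],  [0.62, -0.07, 0.41]] + [[-0.49,-0.25,1.45], [-1.28,-0.65,3.76], [0.53,0.27,-1.55]] + [[0.0, 0.0, 0.00], [-0.00, -0.0, -0.00], [-0.00, -0.00, -0.00]]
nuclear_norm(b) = 8.84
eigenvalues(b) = [3.67, -2.7, -0.0]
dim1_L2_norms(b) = [4.31, 4.23, 1.63]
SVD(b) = [[-0.28, -0.96, 0.08], [0.91, -0.23, 0.36], [-0.32, 0.17, 0.93]] @ diag([4.5370827050730504, 4.300439427604422, 0.0011210853487238573]) @ [[-0.95, -0.06, 0.32],  [-0.32, 0.16, -0.93],  [0.00, -0.99, -0.17]]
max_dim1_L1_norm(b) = 6.54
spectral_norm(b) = 4.54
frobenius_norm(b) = 6.25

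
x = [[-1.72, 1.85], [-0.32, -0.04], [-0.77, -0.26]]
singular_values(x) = [2.56, 0.78]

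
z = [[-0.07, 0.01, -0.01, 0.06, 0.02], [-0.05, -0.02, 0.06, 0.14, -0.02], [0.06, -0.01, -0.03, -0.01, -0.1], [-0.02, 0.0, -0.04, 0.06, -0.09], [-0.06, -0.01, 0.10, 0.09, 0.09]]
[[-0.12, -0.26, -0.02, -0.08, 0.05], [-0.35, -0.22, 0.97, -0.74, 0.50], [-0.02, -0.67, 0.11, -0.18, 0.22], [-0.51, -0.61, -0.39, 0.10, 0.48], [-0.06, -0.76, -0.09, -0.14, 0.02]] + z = [[-0.19, -0.25, -0.03, -0.02, 0.07], [-0.40, -0.24, 1.03, -0.60, 0.48], [0.04, -0.68, 0.08, -0.19, 0.12], [-0.53, -0.61, -0.43, 0.16, 0.39], [-0.12, -0.77, 0.01, -0.05, 0.11]]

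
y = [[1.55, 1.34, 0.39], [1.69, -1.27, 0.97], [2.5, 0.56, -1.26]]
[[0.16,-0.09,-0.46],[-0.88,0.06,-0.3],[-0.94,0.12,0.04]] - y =[[-1.39, -1.43, -0.85], [-2.57, 1.33, -1.27], [-3.44, -0.44, 1.3]]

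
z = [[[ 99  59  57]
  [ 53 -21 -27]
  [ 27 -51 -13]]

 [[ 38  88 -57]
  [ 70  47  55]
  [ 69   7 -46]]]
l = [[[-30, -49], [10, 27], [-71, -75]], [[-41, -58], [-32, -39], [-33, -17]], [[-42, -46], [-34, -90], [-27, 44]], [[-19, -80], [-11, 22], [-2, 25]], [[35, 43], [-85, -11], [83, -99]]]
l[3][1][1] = 22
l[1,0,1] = -58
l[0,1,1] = 27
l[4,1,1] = -11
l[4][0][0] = 35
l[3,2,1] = 25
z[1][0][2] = -57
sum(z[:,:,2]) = -31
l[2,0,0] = -42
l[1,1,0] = -32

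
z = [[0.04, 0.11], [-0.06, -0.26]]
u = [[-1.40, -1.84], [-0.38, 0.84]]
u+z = [[-1.36, -1.73], [-0.44, 0.58]]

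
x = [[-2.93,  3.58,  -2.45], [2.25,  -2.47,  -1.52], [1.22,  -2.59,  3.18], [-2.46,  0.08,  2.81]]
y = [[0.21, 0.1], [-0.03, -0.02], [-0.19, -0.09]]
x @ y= [[-0.26, -0.14], [0.84, 0.41], [-0.27, -0.11], [-1.05, -0.5]]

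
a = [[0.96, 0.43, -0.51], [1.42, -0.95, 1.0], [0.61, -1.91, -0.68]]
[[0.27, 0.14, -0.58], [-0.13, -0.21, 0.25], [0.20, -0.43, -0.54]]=a @[[0.12, 0.03, -0.27], [0.03, 0.24, -0.02], [-0.27, -0.02, 0.61]]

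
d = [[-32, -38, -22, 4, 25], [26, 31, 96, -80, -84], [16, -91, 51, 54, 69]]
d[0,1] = -38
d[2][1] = -91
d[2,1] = -91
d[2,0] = 16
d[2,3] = 54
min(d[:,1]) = -91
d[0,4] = 25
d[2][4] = 69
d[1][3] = -80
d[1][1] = 31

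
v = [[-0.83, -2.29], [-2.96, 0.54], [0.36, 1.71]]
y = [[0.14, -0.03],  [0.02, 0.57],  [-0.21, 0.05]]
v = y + [[-0.97,-2.26], [-2.98,-0.03], [0.57,1.66]]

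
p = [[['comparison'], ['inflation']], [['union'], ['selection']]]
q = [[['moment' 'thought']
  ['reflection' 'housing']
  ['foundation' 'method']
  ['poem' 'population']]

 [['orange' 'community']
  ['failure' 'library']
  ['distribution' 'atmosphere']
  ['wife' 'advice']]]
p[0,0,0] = 'comparison'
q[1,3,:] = ['wife', 'advice']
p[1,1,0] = 'selection'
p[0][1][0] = 'inflation'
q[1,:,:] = [['orange', 'community'], ['failure', 'library'], ['distribution', 'atmosphere'], ['wife', 'advice']]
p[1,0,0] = 'union'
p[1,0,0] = 'union'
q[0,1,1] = 'housing'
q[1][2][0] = 'distribution'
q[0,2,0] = 'foundation'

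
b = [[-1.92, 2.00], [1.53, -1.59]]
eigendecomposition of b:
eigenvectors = [[-0.78, -0.72],[0.62, -0.69]]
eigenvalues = [-3.51, 0.0]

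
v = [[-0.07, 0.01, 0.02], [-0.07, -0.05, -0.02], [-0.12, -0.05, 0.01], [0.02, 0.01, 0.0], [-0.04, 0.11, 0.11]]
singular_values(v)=[0.17, 0.17, 0.01]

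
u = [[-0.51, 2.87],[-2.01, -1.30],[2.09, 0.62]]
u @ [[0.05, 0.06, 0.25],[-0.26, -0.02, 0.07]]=[[-0.77,-0.09,0.07],[0.24,-0.09,-0.59],[-0.06,0.11,0.57]]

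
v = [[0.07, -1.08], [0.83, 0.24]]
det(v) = 0.91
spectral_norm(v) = 1.12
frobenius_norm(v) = 1.38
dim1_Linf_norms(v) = [1.08, 0.83]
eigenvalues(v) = [(0.16+0.94j), (0.16-0.94j)]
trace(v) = 0.31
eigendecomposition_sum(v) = [[0.04+0.48j, -0.54+0.09j], [0.42-0.07j, (0.12+0.46j)]] + [[0.04-0.48j, (-0.54-0.09j)], [0.42+0.07j, (0.12-0.46j)]]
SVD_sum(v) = [[-0.22, -1.01], [0.09, 0.40]] + [[0.29, -0.07], [0.74, -0.16]]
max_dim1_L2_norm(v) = 1.08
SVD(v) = [[-0.93, 0.37], [0.37, 0.93]] @ diag([1.1186589345987579, 0.8163346054421385]) @ [[0.22, 0.98],[0.98, -0.22]]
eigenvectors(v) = [[(0.75+0j), 0.75-0.00j], [-0.06-0.66j, -0.06+0.66j]]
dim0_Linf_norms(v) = [0.83, 1.08]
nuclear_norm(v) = 1.93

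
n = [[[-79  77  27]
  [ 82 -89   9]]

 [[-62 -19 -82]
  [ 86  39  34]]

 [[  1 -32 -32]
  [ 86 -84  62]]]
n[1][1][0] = 86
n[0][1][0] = 82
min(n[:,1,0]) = 82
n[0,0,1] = 77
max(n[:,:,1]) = 77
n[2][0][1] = -32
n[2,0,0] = 1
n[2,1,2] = 62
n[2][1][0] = 86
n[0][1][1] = -89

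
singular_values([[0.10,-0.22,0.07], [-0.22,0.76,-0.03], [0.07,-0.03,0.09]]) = [0.83, 0.12, 0.0]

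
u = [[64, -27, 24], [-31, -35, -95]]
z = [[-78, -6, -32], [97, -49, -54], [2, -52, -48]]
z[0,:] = [-78, -6, -32]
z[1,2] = -54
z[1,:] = [97, -49, -54]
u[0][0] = 64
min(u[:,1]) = -35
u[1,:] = [-31, -35, -95]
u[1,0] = -31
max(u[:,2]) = 24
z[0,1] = -6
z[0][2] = -32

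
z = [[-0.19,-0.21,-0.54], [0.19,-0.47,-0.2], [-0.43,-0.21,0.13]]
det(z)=0.137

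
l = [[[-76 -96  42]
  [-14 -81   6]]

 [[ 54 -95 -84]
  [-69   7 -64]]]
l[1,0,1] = -95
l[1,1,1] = 7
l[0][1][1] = -81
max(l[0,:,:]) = 42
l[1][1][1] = 7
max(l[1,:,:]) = 54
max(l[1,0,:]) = 54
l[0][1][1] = -81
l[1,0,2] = -84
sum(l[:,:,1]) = -265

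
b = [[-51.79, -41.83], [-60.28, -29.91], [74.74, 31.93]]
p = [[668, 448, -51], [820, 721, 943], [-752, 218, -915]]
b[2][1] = 31.93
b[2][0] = 74.74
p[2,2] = -915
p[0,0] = 668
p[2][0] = -752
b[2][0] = 74.74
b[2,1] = 31.93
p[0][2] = -51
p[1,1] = 721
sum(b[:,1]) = -39.809999999999995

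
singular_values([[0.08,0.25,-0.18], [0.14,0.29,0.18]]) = [0.42, 0.25]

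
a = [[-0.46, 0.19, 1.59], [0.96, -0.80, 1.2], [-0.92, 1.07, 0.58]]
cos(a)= [[1.46, -0.67, -0.15],[1.10, -0.03, -0.55],[-0.45, 0.22, 0.92]]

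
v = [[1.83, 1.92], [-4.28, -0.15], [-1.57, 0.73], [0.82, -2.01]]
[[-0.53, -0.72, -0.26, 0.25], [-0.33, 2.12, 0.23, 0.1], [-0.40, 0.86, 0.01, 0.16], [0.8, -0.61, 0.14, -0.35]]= v @ [[0.09,-0.5,-0.05,-0.03], [-0.36,0.10,-0.09,0.16]]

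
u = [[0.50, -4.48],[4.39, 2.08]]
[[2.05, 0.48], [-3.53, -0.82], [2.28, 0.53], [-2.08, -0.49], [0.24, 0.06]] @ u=[[3.13, -8.19], [-5.36, 14.11], [3.47, -9.11], [-3.19, 8.30], [0.38, -0.95]]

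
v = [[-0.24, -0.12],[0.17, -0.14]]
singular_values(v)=[0.29, 0.18]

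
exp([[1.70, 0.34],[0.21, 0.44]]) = [[5.61, 1.07], [0.66, 1.64]]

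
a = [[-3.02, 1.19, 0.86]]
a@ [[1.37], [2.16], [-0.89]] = [[-2.33]]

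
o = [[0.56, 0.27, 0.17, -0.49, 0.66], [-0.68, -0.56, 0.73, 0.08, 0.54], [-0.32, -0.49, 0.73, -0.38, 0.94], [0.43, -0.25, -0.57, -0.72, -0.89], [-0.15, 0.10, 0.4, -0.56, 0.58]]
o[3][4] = -0.893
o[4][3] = -0.561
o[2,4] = 0.941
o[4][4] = 0.576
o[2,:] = [-0.318, -0.489, 0.731, -0.381, 0.941]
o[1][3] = 0.079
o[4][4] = 0.576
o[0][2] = 0.169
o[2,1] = -0.489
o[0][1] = 0.266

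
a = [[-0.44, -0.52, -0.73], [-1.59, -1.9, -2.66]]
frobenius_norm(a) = 3.77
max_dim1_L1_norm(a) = 6.15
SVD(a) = [[-0.26, -0.96],[-0.96, 0.26]] @ diag([3.769693144887662, 0.0036869210682173863]) @ [[0.44, 0.52, 0.73], [0.86, -0.49, -0.16]]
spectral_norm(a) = 3.77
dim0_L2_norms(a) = [1.65, 1.97, 2.76]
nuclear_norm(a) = 3.77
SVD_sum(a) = [[-0.44, -0.52, -0.73],  [-1.59, -1.9, -2.66]] + [[-0.00, 0.0, 0.00],[0.00, -0.00, -0.0]]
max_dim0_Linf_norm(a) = 2.66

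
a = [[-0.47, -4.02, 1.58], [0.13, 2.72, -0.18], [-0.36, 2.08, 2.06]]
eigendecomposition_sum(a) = [[-0.00+0.00j, -0.01+0.00j, 0.00-0.00j], [0.00-0.00j, 0.00-0.00j, -0.00+0.00j], [-0.00+0.00j, -0.00+0.00j, -0j]] + [[-0.23-0.15j,(-2.01-3.35j),0.79+0.19j], [(0.06-0.09j),(1.36-0.73j),-0.09+0.31j], [(-0.18-0.55j),(1.04-7.98j),1.03+1.32j]] + [[-0.23+0.15j, -2.01+3.35j, 0.79-0.19j], [0.06+0.09j, (1.36+0.73j), (-0.09-0.31j)], [-0.18+0.55j, 1.04+7.98j, 1.03-1.32j]]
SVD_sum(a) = [[-0.25, -4.16, 0.51], [0.16, 2.7, -0.33], [0.11, 1.77, -0.22]] + [[-0.22, 0.14, 1.07], [-0.03, 0.02, 0.15], [-0.47, 0.31, 2.28]] + [[-0.00,0.0,-0.00],[-0.00,0.00,-0.00],[0.00,-0.00,0.0]]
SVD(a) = [[-0.79, -0.42, -0.44], [0.51, -0.06, -0.86], [0.34, -0.90, 0.26]] @ diag([5.318794790441239, 2.5952687864258888, 0.0013796298891853849]) @ [[0.06,0.99,-0.12], [0.2,-0.13,-0.97], [0.98,-0.03,0.21]]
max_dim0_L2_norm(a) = 5.28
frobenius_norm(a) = 5.92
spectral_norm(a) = 5.32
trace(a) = 4.31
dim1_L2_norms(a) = [4.34, 2.73, 2.95]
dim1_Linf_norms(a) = [4.02, 2.72, 2.08]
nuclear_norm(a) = 7.92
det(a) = -0.02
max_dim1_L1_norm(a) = 6.07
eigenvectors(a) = [[0.98+0.00j, (0.34-0.27j), 0.34+0.27j], [(-0.03+0j), 0.10+0.14j, 0.10-0.14j], [(0.2+0j), (0.89+0j), 0.89-0.00j]]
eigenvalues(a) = [(-0+0j), (2.16+0.43j), (2.16-0.43j)]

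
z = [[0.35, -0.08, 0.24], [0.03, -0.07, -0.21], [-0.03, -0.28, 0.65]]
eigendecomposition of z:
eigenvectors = [[-0.99, -0.59, -0.01], [-0.01, 0.19, 0.94], [-0.12, -0.79, 0.33]]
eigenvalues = [0.38, 0.7, -0.14]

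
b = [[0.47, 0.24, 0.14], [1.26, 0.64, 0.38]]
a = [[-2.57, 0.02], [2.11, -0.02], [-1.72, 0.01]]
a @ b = [[-1.18, -0.6, -0.35], [0.97, 0.49, 0.29], [-0.80, -0.41, -0.24]]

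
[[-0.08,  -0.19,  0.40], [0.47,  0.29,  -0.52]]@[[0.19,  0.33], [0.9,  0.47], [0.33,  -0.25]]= [[-0.05, -0.22], [0.18, 0.42]]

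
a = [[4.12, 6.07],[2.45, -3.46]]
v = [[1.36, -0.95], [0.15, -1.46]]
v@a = [[3.28, 11.54],  [-2.96, 5.96]]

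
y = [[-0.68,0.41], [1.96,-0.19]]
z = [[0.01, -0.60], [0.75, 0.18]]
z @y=[[-1.18, 0.12],[-0.16, 0.27]]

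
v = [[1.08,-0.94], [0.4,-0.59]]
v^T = [[1.08, 0.40],  [-0.94, -0.59]]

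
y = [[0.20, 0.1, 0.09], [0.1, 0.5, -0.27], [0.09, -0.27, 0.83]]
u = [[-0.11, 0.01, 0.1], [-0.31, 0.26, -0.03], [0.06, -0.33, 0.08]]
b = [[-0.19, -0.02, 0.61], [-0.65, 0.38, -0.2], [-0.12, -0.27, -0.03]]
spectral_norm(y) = 0.98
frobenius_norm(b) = 1.05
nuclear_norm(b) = 1.71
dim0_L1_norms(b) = [0.96, 0.67, 0.84]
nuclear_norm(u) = 0.79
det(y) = 0.05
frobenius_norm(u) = 0.55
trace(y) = 1.53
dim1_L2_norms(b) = [0.64, 0.78, 0.3]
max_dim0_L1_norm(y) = 1.19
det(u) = 0.01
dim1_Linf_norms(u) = [0.11, 0.31, 0.33]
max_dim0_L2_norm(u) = 0.42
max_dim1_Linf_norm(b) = 0.65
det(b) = 0.15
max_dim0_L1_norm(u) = 0.6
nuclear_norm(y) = 1.53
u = y @ b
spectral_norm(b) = 0.78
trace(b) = 0.16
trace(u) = 0.23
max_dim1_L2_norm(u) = 0.41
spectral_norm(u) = 0.50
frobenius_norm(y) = 1.08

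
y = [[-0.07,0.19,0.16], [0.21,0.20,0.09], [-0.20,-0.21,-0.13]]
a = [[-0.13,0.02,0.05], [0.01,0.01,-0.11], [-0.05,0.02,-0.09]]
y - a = [[0.06, 0.17, 0.11], [0.2, 0.19, 0.20], [-0.15, -0.23, -0.04]]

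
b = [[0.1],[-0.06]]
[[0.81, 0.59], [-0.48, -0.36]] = b @ [[8.05, 5.94]]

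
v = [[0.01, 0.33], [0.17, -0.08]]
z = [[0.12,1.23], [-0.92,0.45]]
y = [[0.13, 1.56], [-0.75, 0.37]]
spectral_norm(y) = 1.60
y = v + z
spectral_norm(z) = 1.34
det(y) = 1.22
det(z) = 1.19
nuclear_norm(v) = 0.51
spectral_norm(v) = 0.34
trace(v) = -0.07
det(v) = -0.06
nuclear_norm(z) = 2.22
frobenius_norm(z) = 1.61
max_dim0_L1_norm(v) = 0.41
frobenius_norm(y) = 1.77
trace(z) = 0.57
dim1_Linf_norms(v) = [0.33, 0.17]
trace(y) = 0.50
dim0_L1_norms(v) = [0.18, 0.41]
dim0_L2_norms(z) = [0.93, 1.31]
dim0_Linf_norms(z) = [0.92, 1.23]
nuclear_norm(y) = 2.36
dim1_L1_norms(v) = [0.34, 0.25]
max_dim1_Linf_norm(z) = 1.23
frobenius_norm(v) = 0.38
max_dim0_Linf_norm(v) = 0.33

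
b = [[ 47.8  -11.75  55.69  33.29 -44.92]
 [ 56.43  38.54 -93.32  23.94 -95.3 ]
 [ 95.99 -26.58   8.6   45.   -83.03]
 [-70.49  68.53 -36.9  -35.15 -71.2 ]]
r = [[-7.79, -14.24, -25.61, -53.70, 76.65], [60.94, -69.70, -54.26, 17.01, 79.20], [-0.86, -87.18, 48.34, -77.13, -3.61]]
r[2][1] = -87.18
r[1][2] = -54.26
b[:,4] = [-44.92, -95.3, -83.03, -71.2]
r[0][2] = -25.61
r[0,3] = -53.7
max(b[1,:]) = 56.43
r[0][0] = -7.79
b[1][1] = 38.54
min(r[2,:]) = -87.18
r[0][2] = -25.61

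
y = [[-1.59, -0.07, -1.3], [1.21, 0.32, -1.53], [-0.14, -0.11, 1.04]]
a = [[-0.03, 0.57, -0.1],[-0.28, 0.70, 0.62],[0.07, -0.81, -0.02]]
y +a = [[-1.62, 0.50, -1.4], [0.93, 1.02, -0.91], [-0.07, -0.92, 1.02]]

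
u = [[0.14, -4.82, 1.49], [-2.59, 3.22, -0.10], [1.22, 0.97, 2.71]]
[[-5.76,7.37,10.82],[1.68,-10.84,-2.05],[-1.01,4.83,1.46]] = u @ [[0.53,2.72,-1.43], [0.92,-1.15,-1.73], [-0.94,0.97,1.80]]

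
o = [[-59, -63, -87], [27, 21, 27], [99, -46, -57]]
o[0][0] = -59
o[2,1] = -46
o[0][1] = -63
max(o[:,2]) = 27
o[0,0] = -59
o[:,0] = [-59, 27, 99]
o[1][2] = 27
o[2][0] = 99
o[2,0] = 99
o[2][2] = -57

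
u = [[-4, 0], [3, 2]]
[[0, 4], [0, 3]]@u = [[12, 8], [9, 6]]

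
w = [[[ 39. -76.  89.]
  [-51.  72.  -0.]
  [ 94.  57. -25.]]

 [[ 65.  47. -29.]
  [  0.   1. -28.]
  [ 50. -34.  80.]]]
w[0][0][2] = 89.0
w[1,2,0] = 50.0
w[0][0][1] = -76.0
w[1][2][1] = -34.0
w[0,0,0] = 39.0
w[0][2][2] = -25.0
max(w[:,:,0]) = 94.0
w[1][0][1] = 47.0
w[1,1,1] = 1.0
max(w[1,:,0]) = 65.0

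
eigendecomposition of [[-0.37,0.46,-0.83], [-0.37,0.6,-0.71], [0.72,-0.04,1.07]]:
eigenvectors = [[(0.59+0j), 0.59-0.00j, (0.77+0j)], [0.57-0.09j, 0.57+0.09j, (-0.26+0j)], [-0.37-0.43j, (-0.37+0.43j), -0.58+0.00j]]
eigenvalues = [(0.6+0.53j), (0.6-0.53j), (0.1+0j)]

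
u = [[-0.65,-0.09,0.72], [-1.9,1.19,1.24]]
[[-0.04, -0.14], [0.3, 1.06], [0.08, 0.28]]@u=[[0.29,-0.16,-0.2], [-2.21,1.23,1.53], [-0.58,0.33,0.4]]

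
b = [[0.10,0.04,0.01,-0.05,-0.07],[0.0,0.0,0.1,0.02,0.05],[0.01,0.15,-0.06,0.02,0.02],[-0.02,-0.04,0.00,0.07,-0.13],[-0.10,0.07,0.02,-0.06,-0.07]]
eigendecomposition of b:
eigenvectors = [[(-0.28+0j), 0.20+0.00j, -0.07+0.48j, (-0.07-0.48j), (-0.43+0j)], [(0.46+0j), (0.28+0j), -0.10-0.17j, -0.10+0.17j, -0.27+0.00j], [-0.41+0.00j, -0.72+0.00j, -0.06-0.12j, (-0.06+0.12j), (-0.32+0j)], [(-0.3+0j), 0.36+0.00j, (0.75+0j), 0.75-0.00j, (-0.72+0j)], [(-0.67+0j), (0.48+0j), -0.29-0.26j, -0.29+0.26j, (0.35+0j)]]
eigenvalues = [(-0.17+0j), (-0.14+0j), (0.13+0.04j), (0.13-0.04j), (0.11+0j)]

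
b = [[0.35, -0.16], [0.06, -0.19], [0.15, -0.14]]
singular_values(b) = [0.46, 0.14]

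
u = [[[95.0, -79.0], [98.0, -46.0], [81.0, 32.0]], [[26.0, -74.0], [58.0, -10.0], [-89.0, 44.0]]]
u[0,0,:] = [95.0, -79.0]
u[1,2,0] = -89.0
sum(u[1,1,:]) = 48.0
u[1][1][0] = 58.0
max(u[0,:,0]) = 98.0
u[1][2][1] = 44.0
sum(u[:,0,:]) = -32.0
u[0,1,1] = -46.0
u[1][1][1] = -10.0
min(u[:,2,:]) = -89.0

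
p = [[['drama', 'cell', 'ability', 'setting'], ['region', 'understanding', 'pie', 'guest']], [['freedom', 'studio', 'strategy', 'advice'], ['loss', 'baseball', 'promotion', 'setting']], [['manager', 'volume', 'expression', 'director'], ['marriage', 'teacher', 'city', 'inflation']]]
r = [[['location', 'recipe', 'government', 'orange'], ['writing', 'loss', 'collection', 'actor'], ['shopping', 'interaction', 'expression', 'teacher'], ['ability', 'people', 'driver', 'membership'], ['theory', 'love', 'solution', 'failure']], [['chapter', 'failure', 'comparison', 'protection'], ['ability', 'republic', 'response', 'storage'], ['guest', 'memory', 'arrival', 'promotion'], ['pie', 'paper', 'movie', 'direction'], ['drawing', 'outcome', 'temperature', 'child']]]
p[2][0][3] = 'director'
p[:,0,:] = [['drama', 'cell', 'ability', 'setting'], ['freedom', 'studio', 'strategy', 'advice'], ['manager', 'volume', 'expression', 'director']]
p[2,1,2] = 'city'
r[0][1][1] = 'loss'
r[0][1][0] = 'writing'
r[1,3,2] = 'movie'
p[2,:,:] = [['manager', 'volume', 'expression', 'director'], ['marriage', 'teacher', 'city', 'inflation']]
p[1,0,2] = 'strategy'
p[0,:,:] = [['drama', 'cell', 'ability', 'setting'], ['region', 'understanding', 'pie', 'guest']]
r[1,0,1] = 'failure'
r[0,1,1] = 'loss'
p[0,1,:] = ['region', 'understanding', 'pie', 'guest']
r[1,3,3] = 'direction'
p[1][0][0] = 'freedom'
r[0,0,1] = 'recipe'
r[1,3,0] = 'pie'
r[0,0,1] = 'recipe'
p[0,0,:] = ['drama', 'cell', 'ability', 'setting']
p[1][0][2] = 'strategy'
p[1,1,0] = 'loss'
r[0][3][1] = 'people'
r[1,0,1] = 'failure'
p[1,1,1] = 'baseball'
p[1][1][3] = 'setting'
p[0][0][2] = 'ability'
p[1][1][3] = 'setting'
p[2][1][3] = 'inflation'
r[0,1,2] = 'collection'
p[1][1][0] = 'loss'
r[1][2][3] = 'promotion'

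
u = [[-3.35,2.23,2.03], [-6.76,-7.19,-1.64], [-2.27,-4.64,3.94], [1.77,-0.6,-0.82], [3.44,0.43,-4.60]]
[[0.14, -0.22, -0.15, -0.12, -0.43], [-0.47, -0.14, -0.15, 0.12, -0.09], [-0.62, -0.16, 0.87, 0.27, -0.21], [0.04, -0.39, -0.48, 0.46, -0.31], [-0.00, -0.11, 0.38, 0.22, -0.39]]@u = [[-0.33,2.48,2.13], [2.76,0.54,-1.00], [0.94,-4.52,3.18], [3.34,4.71,-0.12], [-1.07,-1.27,3.29]]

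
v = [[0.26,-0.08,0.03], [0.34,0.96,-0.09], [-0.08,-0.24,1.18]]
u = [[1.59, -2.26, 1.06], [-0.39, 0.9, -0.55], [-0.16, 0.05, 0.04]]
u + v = [[1.85, -2.34, 1.09], [-0.05, 1.86, -0.64], [-0.24, -0.19, 1.22]]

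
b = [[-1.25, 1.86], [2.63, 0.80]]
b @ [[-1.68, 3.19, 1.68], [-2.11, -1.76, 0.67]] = [[-1.82, -7.26, -0.85], [-6.11, 6.98, 4.95]]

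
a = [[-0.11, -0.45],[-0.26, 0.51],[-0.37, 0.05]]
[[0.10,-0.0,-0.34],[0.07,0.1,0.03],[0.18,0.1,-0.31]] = a@[[-0.50, -0.26, 0.91], [-0.11, 0.07, 0.53]]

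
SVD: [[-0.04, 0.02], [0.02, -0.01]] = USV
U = [[-0.89, 0.45], [0.45, 0.89]]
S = [0.05, 0.0]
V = [[0.89, -0.45], [-0.45, -0.89]]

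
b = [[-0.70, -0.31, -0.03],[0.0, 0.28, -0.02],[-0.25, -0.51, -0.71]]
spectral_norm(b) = 1.05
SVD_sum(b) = [[-0.35, -0.36, -0.34], [0.09, 0.09, 0.09], [-0.49, -0.51, -0.47]] + [[-0.35, 0.04, 0.32],[-0.01, 0.0, 0.01],[0.25, -0.03, -0.22]] + [[-0.01, 0.01, -0.01], [-0.08, 0.19, -0.11], [-0.01, 0.02, -0.02]]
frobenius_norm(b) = 1.22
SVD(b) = [[-0.58,-0.81,0.07], [0.15,-0.02,0.99], [-0.80,0.58,0.13]] @ diag([1.0508643498698182, 0.5769038906762617, 0.2352998493311802]) @ [[0.57, 0.6, 0.56], [0.74, -0.08, -0.67], [-0.36, 0.8, -0.49]]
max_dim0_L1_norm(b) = 1.1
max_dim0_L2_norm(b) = 0.74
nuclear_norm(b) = 1.86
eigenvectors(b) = [[-0.32, 0.39, -0.27], [-0.02, -0.02, 0.88], [-0.95, -0.92, -0.38]]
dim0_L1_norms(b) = [0.95, 1.1, 0.76]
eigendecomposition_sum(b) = [[-0.36, -0.17, -0.15], [-0.02, -0.01, -0.01], [-1.05, -0.51, -0.44]] + [[-0.34, -0.05, 0.12],[0.02, 0.00, -0.01],[0.8, 0.12, -0.27]] + [[-0.0, -0.09, 0.0], [0.0, 0.29, -0.01], [-0.0, -0.12, 0.00]]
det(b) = 0.14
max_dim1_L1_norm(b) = 1.47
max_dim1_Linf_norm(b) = 0.71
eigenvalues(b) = [-0.8, -0.61, 0.29]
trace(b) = -1.13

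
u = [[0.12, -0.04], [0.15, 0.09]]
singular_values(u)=[0.2, 0.08]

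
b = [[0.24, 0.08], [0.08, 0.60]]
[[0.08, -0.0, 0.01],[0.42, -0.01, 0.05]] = b@ [[0.1, -0.0, 0.01], [0.68, -0.01, 0.08]]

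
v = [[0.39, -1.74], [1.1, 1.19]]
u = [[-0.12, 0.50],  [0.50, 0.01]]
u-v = [[-0.51, 2.24], [-0.6, -1.18]]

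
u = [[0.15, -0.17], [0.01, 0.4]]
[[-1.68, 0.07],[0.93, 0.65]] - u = [[-1.83, 0.24], [0.92, 0.25]]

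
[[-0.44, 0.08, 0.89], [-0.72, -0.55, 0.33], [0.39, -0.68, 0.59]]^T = [[-0.44, -0.72, 0.39], [0.08, -0.55, -0.68], [0.89, 0.33, 0.59]]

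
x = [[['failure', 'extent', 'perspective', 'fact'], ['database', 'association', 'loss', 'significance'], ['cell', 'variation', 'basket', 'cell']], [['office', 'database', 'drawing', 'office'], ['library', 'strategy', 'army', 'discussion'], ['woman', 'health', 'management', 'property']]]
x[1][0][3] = 'office'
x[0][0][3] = 'fact'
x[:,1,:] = [['database', 'association', 'loss', 'significance'], ['library', 'strategy', 'army', 'discussion']]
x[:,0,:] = [['failure', 'extent', 'perspective', 'fact'], ['office', 'database', 'drawing', 'office']]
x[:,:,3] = [['fact', 'significance', 'cell'], ['office', 'discussion', 'property']]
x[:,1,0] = ['database', 'library']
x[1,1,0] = 'library'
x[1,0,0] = 'office'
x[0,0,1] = 'extent'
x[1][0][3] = 'office'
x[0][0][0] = 'failure'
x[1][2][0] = 'woman'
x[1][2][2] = 'management'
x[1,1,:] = ['library', 'strategy', 'army', 'discussion']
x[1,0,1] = 'database'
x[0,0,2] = 'perspective'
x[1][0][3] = 'office'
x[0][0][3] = 'fact'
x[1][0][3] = 'office'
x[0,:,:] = [['failure', 'extent', 'perspective', 'fact'], ['database', 'association', 'loss', 'significance'], ['cell', 'variation', 'basket', 'cell']]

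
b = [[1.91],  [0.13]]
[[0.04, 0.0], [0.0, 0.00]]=b @ [[0.02, -0.00]]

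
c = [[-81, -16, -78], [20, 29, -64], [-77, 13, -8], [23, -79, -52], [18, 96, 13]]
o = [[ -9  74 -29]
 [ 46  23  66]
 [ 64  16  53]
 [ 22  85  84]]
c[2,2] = -8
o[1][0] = 46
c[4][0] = 18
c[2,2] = -8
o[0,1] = 74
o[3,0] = 22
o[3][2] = 84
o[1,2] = 66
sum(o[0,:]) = 36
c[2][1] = 13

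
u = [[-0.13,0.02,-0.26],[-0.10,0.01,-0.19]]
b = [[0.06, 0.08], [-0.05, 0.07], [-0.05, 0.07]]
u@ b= [[0.00, -0.03], [0.0, -0.02]]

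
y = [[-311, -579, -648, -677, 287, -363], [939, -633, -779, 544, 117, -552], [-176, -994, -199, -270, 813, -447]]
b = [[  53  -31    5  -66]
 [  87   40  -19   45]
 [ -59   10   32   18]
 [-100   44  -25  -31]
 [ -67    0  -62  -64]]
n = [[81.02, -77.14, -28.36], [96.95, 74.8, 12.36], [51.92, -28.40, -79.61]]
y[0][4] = 287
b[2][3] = 18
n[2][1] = -28.4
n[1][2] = 12.36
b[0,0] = 53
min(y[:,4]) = 117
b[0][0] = 53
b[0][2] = 5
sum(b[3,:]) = -112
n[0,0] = 81.02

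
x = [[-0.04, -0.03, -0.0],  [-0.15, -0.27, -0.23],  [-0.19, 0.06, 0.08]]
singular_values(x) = [0.39, 0.22, 0.02]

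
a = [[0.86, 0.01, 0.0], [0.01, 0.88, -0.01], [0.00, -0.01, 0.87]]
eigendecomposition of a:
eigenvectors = [[-0.29,0.84,0.45], [-0.84,-0.45,0.29], [0.45,-0.29,0.84]]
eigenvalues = [0.89, 0.85, 0.87]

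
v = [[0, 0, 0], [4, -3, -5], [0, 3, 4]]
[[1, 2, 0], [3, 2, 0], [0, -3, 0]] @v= [[8, -6, -10], [8, -6, -10], [-12, 9, 15]]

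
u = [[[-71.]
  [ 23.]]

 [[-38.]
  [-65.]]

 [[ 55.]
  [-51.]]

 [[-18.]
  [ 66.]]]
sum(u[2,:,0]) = 4.0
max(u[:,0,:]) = 55.0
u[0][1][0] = 23.0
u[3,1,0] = 66.0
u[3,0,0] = -18.0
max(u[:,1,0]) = 66.0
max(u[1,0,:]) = -38.0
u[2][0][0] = 55.0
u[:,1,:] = [[23.0], [-65.0], [-51.0], [66.0]]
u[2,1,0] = -51.0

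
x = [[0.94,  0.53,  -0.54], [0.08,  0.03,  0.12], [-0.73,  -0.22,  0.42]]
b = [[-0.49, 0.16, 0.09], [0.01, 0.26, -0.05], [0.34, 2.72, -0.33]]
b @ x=[[-0.51, -0.27, 0.32], [0.07, 0.02, 0.0], [0.78, 0.33, 0.0]]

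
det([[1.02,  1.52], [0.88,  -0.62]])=-1.970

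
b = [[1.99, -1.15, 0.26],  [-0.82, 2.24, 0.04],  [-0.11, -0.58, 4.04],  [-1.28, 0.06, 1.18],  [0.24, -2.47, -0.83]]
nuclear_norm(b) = 10.14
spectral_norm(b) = 4.33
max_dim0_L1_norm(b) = 6.5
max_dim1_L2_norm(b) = 4.08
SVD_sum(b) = [[0.02, -0.01, -0.10], [-0.04, 0.01, 0.27], [-0.61, 0.2, 3.92], [-0.21, 0.07, 1.35], [0.15, -0.05, -0.97]] + [[0.87, -1.72, 0.22], [-1.06, 2.08, -0.27], [0.42, -0.82, 0.11], [-0.22, 0.44, -0.06], [0.99, -1.95, 0.25]] + [[1.1, 0.58, 0.14], [0.28, 0.15, 0.04], [0.08, 0.04, 0.01], [-0.85, -0.45, -0.11], [-0.9, -0.47, -0.11]]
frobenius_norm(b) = 6.13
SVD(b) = [[0.02, 0.5, -0.65], [-0.06, -0.60, -0.17], [-0.92, 0.24, -0.05], [-0.32, -0.13, 0.51], [0.23, 0.56, 0.53]] @ diag([4.325256739805593, 3.903598061215449, 1.9099152628431635]) @ [[0.15, -0.05, -0.99], [0.45, -0.89, 0.11], [-0.88, -0.46, -0.11]]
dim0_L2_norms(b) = [2.52, 3.58, 4.3]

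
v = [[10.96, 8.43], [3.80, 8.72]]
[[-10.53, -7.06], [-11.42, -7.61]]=v @ [[0.07, 0.04], [-1.34, -0.89]]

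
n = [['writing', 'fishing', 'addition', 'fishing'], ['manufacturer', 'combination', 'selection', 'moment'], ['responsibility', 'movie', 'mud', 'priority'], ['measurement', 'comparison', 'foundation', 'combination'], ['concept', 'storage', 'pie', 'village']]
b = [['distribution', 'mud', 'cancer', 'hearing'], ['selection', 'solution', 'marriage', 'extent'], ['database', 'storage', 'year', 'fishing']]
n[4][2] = 'pie'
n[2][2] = 'mud'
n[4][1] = 'storage'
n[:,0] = ['writing', 'manufacturer', 'responsibility', 'measurement', 'concept']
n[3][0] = 'measurement'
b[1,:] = ['selection', 'solution', 'marriage', 'extent']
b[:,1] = ['mud', 'solution', 'storage']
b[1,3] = 'extent'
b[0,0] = 'distribution'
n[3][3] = 'combination'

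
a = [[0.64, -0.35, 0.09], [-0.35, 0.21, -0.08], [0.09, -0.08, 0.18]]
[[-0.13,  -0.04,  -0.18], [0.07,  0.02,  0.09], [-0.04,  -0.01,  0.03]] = a @ [[-0.19,-0.14,-0.28],  [-0.03,-0.17,0.1],  [-0.16,-0.07,0.36]]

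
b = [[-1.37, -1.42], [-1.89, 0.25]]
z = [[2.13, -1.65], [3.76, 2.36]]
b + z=[[0.76, -3.07], [1.87, 2.61]]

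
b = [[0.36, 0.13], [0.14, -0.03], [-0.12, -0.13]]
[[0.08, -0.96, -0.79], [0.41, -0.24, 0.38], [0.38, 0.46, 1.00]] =b@[[1.94, -2.09, 0.87], [-4.75, -1.60, -8.46]]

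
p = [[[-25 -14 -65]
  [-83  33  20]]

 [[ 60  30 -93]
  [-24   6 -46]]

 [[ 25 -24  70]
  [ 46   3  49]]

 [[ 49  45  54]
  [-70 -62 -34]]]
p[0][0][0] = -25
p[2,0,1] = -24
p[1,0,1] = 30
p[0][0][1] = -14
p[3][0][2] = 54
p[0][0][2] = -65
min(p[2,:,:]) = -24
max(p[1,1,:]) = 6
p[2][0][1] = -24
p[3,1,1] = -62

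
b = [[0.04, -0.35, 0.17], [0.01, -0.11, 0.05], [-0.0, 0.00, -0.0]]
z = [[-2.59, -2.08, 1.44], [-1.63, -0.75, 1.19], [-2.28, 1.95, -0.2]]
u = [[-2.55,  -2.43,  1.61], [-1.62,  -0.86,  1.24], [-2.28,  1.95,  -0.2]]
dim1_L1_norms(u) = [6.59, 3.72, 4.43]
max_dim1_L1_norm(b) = 0.56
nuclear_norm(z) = 7.57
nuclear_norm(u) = 7.83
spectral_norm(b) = 0.41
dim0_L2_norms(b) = [0.04, 0.37, 0.18]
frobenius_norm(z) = 5.18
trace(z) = -3.54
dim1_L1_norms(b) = [0.56, 0.17, 0.0]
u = z + b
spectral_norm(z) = 4.25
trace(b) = -0.07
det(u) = 5.14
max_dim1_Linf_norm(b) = 0.35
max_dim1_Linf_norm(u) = 2.55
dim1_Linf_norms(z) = [2.59, 1.63, 2.28]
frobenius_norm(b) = 0.41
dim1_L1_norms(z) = [6.11, 3.57, 4.43]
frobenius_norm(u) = 5.38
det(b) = 0.00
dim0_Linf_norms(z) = [2.59, 2.08, 1.44]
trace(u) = -3.61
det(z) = 4.90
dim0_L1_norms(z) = [6.5, 4.78, 2.83]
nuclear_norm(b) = 0.41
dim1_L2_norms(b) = [0.39, 0.12, 0.0]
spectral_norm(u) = 4.45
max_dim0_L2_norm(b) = 0.37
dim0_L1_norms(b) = [0.05, 0.46, 0.22]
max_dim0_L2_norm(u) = 3.78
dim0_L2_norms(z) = [3.82, 2.95, 1.88]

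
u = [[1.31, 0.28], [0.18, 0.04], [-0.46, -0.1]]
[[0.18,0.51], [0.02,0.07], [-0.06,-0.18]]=u@[[0.21, 0.34], [-0.34, 0.22]]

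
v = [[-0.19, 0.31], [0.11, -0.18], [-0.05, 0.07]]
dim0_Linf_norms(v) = [0.19, 0.31]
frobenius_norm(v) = 0.43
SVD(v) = [[-0.85,0.15], [0.49,-0.13], [-0.20,-0.98]] @ diag([0.42902735224099403, 0.005960790977896375]) @ [[0.52, -0.85],[0.85, 0.52]]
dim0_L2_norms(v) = [0.23, 0.37]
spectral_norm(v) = 0.43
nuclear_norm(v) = 0.43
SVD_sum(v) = [[-0.19, 0.31], [0.11, -0.18], [-0.05, 0.07]] + [[0.0,0.00], [-0.00,-0.00], [-0.0,-0.0]]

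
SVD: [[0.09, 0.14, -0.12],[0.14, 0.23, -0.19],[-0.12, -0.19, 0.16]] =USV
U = [[-0.43, 0.65, 0.63], [-0.69, -0.68, 0.23], [0.58, -0.33, 0.74]]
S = [0.48, 0.0, 0.0]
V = [[-0.43, -0.69, 0.58], [0.65, -0.68, -0.33], [-0.63, -0.23, -0.74]]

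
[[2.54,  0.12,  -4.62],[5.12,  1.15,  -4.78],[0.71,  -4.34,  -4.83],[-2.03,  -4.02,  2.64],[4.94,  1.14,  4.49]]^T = [[2.54, 5.12, 0.71, -2.03, 4.94],  [0.12, 1.15, -4.34, -4.02, 1.14],  [-4.62, -4.78, -4.83, 2.64, 4.49]]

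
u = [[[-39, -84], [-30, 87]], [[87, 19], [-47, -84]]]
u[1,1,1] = -84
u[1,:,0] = [87, -47]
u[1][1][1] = -84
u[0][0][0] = -39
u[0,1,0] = -30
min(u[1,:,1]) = -84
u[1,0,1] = 19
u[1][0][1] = 19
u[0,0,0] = -39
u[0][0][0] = -39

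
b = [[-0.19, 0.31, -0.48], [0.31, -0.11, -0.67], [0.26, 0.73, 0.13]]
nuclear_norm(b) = 2.06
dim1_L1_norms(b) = [0.98, 1.09, 1.12]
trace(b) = -0.17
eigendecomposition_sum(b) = [[(-0.32-0j), (0.25-0j), (0.02+0j)],[0.17+0.00j, -0.13+0.00j, (-0.01-0j)],[(-0.07-0j), (0.05-0j), 0j]] + [[0.07+0.10j,0.03+0.22j,(-0.25+0.06j)], [(0.07+0.14j),(0.01+0.28j),-0.33+0.05j], [(0.16-0.09j),0.34-0.02j,(0.06+0.39j)]] + [[0.07-0.10j, 0.03-0.22j, -0.25-0.06j], [0.07-0.14j, 0.01-0.28j, -0.33-0.05j], [(0.16+0.09j), 0.34+0.02j, (0.06-0.39j)]]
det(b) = -0.28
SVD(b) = [[-0.50, 0.35, -0.79], [-0.85, -0.01, 0.53], [0.18, 0.94, 0.30]] @ diag([0.8425799338472209, 0.8131934693960733, 0.4072780824075733]) @ [[-0.14, 0.08, 0.99], [0.21, 0.98, -0.05], [0.97, -0.2, 0.16]]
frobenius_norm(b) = 1.24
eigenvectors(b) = [[(-0.87+0j), (-0.04-0.44j), (-0.04+0.44j)], [(0.45+0j), (0.01-0.57j), 0.01+0.57j], [-0.18+0.00j, -0.69+0.00j, -0.69-0.00j]]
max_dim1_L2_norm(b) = 0.79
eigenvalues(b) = [(-0.45+0j), (0.14+0.78j), (0.14-0.78j)]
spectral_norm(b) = 0.84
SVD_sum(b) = [[0.06, -0.03, -0.42],[0.10, -0.06, -0.7],[-0.02, 0.01, 0.15]] + [[0.06, 0.28, -0.01],[-0.00, -0.01, 0.0],[0.16, 0.74, -0.04]] + [[-0.31, 0.07, -0.05], [0.21, -0.04, 0.03], [0.12, -0.03, 0.02]]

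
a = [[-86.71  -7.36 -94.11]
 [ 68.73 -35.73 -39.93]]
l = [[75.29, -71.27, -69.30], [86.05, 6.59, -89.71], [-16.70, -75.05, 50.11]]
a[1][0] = 68.73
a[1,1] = -35.73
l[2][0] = -16.7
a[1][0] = 68.73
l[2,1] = -75.05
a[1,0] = 68.73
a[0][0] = -86.71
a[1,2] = -39.93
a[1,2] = -39.93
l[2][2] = 50.11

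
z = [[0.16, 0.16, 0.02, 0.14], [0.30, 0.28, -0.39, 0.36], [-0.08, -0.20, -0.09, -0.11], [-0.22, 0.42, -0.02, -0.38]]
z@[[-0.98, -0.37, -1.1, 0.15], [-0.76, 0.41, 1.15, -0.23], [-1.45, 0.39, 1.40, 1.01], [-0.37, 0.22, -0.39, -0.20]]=[[-0.36, 0.04, -0.02, -0.02], [-0.07, -0.07, -0.69, -0.49], [0.4, -0.11, -0.23, -0.03], [0.07, 0.16, 0.85, -0.07]]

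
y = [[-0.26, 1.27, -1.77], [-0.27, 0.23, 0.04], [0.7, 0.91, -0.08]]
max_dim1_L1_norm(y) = 3.3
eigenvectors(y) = [[(-0.85+0j), -0.85-0.00j, (-0.4+0j)], [-0.05-0.16j, -0.05+0.16j, 0.66+0.00j], [(-0.04+0.5j), (-0.04-0.5j), 0.63+0.00j]]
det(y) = 0.74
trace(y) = -0.11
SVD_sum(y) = [[-0.07, 1.42, -1.65], [-0.00, 0.08, -0.1], [-0.02, 0.41, -0.48]] + [[-0.21, -0.14, -0.11],[-0.06, -0.04, -0.03],[0.73, 0.49, 0.39]] + [[0.02, -0.01, -0.01], [-0.21, 0.18, 0.17], [-0.01, 0.01, 0.01]]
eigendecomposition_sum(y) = [[-0.14+0.62j, 0.73+0.46j, (-0.85-0.08j)], [(-0.12+0.01j), (-0.05+0.16j), -0.03-0.16j], [(0.36+0.11j), (0.3-0.41j), (-0.09+0.5j)]] + [[(-0.14-0.62j), (0.73-0.46j), -0.85+0.08j], [(-0.12-0.01j), -0.05-0.16j, -0.03+0.16j], [0.36-0.11j, (0.3+0.41j), (-0.09-0.5j)]] + [[(0.01+0j), (-0.19-0j), -0.06+0.00j], [-0.02-0.00j, (0.32+0j), (0.1-0j)], [(-0.02-0j), (0.31+0j), 0.10-0.00j]]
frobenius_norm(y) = 2.50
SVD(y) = [[0.96,0.28,-0.07], [0.06,0.07,1.00], [0.28,-0.96,0.05]] @ diag([2.2705875136160043, 1.0016073021962046, 0.3263665963273954]) @ [[-0.03, 0.65, -0.76], [-0.76, -0.51, -0.41], [-0.65, 0.56, 0.51]]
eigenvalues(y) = [(-0.27+1.28j), (-0.27-1.28j), (0.43+0j)]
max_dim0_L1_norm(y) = 2.41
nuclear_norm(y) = 3.60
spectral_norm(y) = 2.27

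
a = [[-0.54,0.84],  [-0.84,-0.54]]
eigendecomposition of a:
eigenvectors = [[(0.71+0j), (0.71-0j)], [0.71j, 0.00-0.71j]]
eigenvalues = [(-0.54+0.84j), (-0.54-0.84j)]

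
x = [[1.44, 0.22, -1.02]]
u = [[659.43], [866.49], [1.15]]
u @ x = [[949.58, 145.07, -672.62], [1247.75, 190.63, -883.82], [1.66, 0.25, -1.17]]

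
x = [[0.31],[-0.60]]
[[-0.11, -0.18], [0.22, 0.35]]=x@[[-0.37, -0.58]]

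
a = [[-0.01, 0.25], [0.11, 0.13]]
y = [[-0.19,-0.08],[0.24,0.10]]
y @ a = [[-0.01, -0.06], [0.01, 0.07]]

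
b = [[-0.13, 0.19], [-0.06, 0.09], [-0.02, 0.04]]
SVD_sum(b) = [[-0.13, 0.19], [-0.06, 0.09], [-0.02, 0.04]] + [[-0.00, -0.0], [0.0, 0.0], [0.00, 0.00]]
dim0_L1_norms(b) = [0.21, 0.32]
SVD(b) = [[-0.89, 0.24], [-0.42, -0.11], [-0.17, -0.97]] @ diag([0.2581934322785327, 0.006012614092953733]) @ [[0.56,-0.83],[-0.83,-0.56]]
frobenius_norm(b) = 0.26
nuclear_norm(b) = 0.26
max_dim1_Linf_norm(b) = 0.19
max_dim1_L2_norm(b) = 0.23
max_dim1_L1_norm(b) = 0.32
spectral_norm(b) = 0.26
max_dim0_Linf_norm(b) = 0.19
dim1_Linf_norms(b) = [0.19, 0.09, 0.04]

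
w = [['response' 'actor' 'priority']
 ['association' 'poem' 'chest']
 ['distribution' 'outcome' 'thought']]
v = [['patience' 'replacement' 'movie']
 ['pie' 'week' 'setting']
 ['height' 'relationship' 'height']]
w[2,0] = 'distribution'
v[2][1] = 'relationship'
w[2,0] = 'distribution'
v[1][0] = 'pie'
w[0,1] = 'actor'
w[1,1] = 'poem'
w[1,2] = 'chest'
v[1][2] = 'setting'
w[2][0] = 'distribution'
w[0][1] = 'actor'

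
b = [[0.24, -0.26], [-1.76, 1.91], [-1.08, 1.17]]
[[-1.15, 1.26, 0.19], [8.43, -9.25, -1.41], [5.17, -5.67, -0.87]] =b@[[-3.11, 2.39, 1.69], [1.55, -2.64, 0.82]]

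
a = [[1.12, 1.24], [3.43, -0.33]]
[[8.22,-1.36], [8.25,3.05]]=a @ [[2.8, 0.72],[4.1, -1.75]]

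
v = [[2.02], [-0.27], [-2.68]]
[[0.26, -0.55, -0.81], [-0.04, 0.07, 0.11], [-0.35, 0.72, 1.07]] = v @ [[0.13,-0.27,-0.40]]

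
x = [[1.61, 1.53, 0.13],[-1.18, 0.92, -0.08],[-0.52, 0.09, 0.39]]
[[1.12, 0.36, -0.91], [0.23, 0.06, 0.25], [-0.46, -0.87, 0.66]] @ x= [[1.85,1.96,-0.24], [0.17,0.43,0.12], [-0.06,-1.44,0.27]]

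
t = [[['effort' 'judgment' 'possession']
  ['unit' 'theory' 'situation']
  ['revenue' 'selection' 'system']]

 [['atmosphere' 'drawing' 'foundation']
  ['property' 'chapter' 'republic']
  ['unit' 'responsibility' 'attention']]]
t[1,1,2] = 'republic'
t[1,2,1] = 'responsibility'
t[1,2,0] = 'unit'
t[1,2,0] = 'unit'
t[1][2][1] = 'responsibility'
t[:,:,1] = [['judgment', 'theory', 'selection'], ['drawing', 'chapter', 'responsibility']]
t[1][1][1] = 'chapter'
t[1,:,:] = [['atmosphere', 'drawing', 'foundation'], ['property', 'chapter', 'republic'], ['unit', 'responsibility', 'attention']]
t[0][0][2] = 'possession'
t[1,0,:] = ['atmosphere', 'drawing', 'foundation']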